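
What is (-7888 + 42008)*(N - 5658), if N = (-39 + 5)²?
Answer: -153608240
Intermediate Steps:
N = 1156 (N = (-34)² = 1156)
(-7888 + 42008)*(N - 5658) = (-7888 + 42008)*(1156 - 5658) = 34120*(-4502) = -153608240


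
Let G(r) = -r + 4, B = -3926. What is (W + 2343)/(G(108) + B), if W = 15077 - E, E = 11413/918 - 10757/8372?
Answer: -13379566561/3097254888 ≈ -4.3198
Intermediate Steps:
G(r) = 4 - r
E = 42837355/3842748 (E = 11413*(1/918) - 10757*1/8372 = 11413/918 - 10757/8372 = 42837355/3842748 ≈ 11.148)
W = 57894274241/3842748 (W = 15077 - 1*42837355/3842748 = 15077 - 42837355/3842748 = 57894274241/3842748 ≈ 15066.)
(W + 2343)/(G(108) + B) = (57894274241/3842748 + 2343)/((4 - 1*108) - 3926) = 66897832805/(3842748*((4 - 108) - 3926)) = 66897832805/(3842748*(-104 - 3926)) = (66897832805/3842748)/(-4030) = (66897832805/3842748)*(-1/4030) = -13379566561/3097254888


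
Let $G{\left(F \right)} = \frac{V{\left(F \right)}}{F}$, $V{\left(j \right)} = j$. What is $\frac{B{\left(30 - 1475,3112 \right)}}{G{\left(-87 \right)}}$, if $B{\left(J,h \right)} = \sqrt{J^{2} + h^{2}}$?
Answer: $\sqrt{11772569} \approx 3431.1$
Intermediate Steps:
$G{\left(F \right)} = 1$ ($G{\left(F \right)} = \frac{F}{F} = 1$)
$\frac{B{\left(30 - 1475,3112 \right)}}{G{\left(-87 \right)}} = \frac{\sqrt{\left(30 - 1475\right)^{2} + 3112^{2}}}{1} = \sqrt{\left(-1445\right)^{2} + 9684544} \cdot 1 = \sqrt{2088025 + 9684544} \cdot 1 = \sqrt{11772569} \cdot 1 = \sqrt{11772569}$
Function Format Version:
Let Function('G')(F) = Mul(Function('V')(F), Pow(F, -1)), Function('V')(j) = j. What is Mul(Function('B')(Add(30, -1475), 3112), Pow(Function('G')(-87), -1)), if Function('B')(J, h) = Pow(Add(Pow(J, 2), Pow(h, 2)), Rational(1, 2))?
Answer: Pow(11772569, Rational(1, 2)) ≈ 3431.1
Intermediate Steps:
Function('G')(F) = 1 (Function('G')(F) = Mul(F, Pow(F, -1)) = 1)
Mul(Function('B')(Add(30, -1475), 3112), Pow(Function('G')(-87), -1)) = Mul(Pow(Add(Pow(Add(30, -1475), 2), Pow(3112, 2)), Rational(1, 2)), Pow(1, -1)) = Mul(Pow(Add(Pow(-1445, 2), 9684544), Rational(1, 2)), 1) = Mul(Pow(Add(2088025, 9684544), Rational(1, 2)), 1) = Mul(Pow(11772569, Rational(1, 2)), 1) = Pow(11772569, Rational(1, 2))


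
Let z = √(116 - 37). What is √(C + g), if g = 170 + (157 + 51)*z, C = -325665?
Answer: √(-325495 + 208*√79) ≈ 568.9*I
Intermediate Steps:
z = √79 ≈ 8.8882
g = 170 + 208*√79 (g = 170 + (157 + 51)*√79 = 170 + 208*√79 ≈ 2018.7)
√(C + g) = √(-325665 + (170 + 208*√79)) = √(-325495 + 208*√79)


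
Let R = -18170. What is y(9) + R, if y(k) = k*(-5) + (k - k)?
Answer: -18215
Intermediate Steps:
y(k) = -5*k (y(k) = -5*k + 0 = -5*k)
y(9) + R = -5*9 - 18170 = -45 - 18170 = -18215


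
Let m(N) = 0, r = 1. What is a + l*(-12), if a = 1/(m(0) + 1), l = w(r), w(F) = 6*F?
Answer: -71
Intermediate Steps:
l = 6 (l = 6*1 = 6)
a = 1 (a = 1/(0 + 1) = 1/1 = 1)
a + l*(-12) = 1 + 6*(-12) = 1 - 72 = -71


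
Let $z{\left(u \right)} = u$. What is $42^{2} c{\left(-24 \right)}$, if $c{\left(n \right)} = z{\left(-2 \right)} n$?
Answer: $84672$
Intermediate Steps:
$c{\left(n \right)} = - 2 n$
$42^{2} c{\left(-24 \right)} = 42^{2} \left(\left(-2\right) \left(-24\right)\right) = 1764 \cdot 48 = 84672$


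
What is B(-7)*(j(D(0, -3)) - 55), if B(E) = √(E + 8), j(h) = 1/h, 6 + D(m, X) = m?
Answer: -331/6 ≈ -55.167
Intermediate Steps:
D(m, X) = -6 + m
B(E) = √(8 + E)
B(-7)*(j(D(0, -3)) - 55) = √(8 - 7)*(1/(-6 + 0) - 55) = √1*(1/(-6) - 55) = 1*(-⅙ - 55) = 1*(-331/6) = -331/6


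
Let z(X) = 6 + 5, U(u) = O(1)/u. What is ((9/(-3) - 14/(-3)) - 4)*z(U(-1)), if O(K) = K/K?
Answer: -77/3 ≈ -25.667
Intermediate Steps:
O(K) = 1
U(u) = 1/u
z(X) = 11
((9/(-3) - 14/(-3)) - 4)*z(U(-1)) = ((9/(-3) - 14/(-3)) - 4)*11 = ((9*(-⅓) - 14*(-⅓)) - 4)*11 = ((-3 + 14/3) - 4)*11 = (5/3 - 4)*11 = -7/3*11 = -77/3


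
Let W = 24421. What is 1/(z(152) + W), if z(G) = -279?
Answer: 1/24142 ≈ 4.1422e-5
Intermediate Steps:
1/(z(152) + W) = 1/(-279 + 24421) = 1/24142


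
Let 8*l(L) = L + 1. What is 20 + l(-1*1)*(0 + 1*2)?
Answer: 20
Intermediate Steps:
l(L) = ⅛ + L/8 (l(L) = (L + 1)/8 = (1 + L)/8 = ⅛ + L/8)
20 + l(-1*1)*(0 + 1*2) = 20 + (⅛ + (-1*1)/8)*(0 + 1*2) = 20 + (⅛ + (⅛)*(-1))*(0 + 2) = 20 + (⅛ - ⅛)*2 = 20 + 0*2 = 20 + 0 = 20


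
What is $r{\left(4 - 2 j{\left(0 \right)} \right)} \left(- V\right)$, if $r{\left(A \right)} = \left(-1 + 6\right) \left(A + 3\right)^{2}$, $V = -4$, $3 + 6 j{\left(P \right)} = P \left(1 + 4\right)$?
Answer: $1280$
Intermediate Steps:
$j{\left(P \right)} = - \frac{1}{2} + \frac{5 P}{6}$ ($j{\left(P \right)} = - \frac{1}{2} + \frac{P \left(1 + 4\right)}{6} = - \frac{1}{2} + \frac{P 5}{6} = - \frac{1}{2} + \frac{5 P}{6}$)
$r{\left(A \right)} = 5 \left(3 + A\right)^{2}$
$r{\left(4 - 2 j{\left(0 \right)} \right)} \left(- V\right) = 5 \left(3 + \left(4 - 2 \left(- \frac{1}{2} + \frac{5}{6} \cdot 0\right)\right)\right)^{2} \left(\left(-1\right) \left(-4\right)\right) = 5 \left(3 + \left(4 - 2 \left(- \frac{1}{2} + 0\right)\right)\right)^{2} \cdot 4 = 5 \left(3 + \left(4 - -1\right)\right)^{2} \cdot 4 = 5 \left(3 + \left(4 + 1\right)\right)^{2} \cdot 4 = 5 \left(3 + 5\right)^{2} \cdot 4 = 5 \cdot 8^{2} \cdot 4 = 5 \cdot 64 \cdot 4 = 320 \cdot 4 = 1280$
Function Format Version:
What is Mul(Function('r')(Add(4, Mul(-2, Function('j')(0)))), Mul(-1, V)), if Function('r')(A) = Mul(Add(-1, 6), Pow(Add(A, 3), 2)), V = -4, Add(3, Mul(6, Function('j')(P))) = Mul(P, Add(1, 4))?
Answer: 1280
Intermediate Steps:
Function('j')(P) = Add(Rational(-1, 2), Mul(Rational(5, 6), P)) (Function('j')(P) = Add(Rational(-1, 2), Mul(Rational(1, 6), Mul(P, Add(1, 4)))) = Add(Rational(-1, 2), Mul(Rational(1, 6), Mul(P, 5))) = Add(Rational(-1, 2), Mul(Rational(1, 6), Mul(5, P))) = Add(Rational(-1, 2), Mul(Rational(5, 6), P)))
Function('r')(A) = Mul(5, Pow(Add(3, A), 2))
Mul(Function('r')(Add(4, Mul(-2, Function('j')(0)))), Mul(-1, V)) = Mul(Mul(5, Pow(Add(3, Add(4, Mul(-2, Add(Rational(-1, 2), Mul(Rational(5, 6), 0))))), 2)), Mul(-1, -4)) = Mul(Mul(5, Pow(Add(3, Add(4, Mul(-2, Add(Rational(-1, 2), 0)))), 2)), 4) = Mul(Mul(5, Pow(Add(3, Add(4, Mul(-2, Rational(-1, 2)))), 2)), 4) = Mul(Mul(5, Pow(Add(3, Add(4, 1)), 2)), 4) = Mul(Mul(5, Pow(Add(3, 5), 2)), 4) = Mul(Mul(5, Pow(8, 2)), 4) = Mul(Mul(5, 64), 4) = Mul(320, 4) = 1280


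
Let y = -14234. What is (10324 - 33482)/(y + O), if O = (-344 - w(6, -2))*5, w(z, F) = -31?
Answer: 23158/15799 ≈ 1.4658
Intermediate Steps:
O = -1565 (O = (-344 - 1*(-31))*5 = (-344 + 31)*5 = -313*5 = -1565)
(10324 - 33482)/(y + O) = (10324 - 33482)/(-14234 - 1565) = -23158/(-15799) = -23158*(-1/15799) = 23158/15799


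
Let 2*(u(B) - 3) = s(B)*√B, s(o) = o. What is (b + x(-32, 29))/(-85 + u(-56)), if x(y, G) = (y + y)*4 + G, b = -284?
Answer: 20951/25314 - 7154*I*√14/12657 ≈ 0.82764 - 2.1149*I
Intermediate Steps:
u(B) = 3 + B^(3/2)/2 (u(B) = 3 + (B*√B)/2 = 3 + B^(3/2)/2)
x(y, G) = G + 8*y (x(y, G) = (2*y)*4 + G = 8*y + G = G + 8*y)
(b + x(-32, 29))/(-85 + u(-56)) = (-284 + (29 + 8*(-32)))/(-85 + (3 + (-56)^(3/2)/2)) = (-284 + (29 - 256))/(-85 + (3 + (-112*I*√14)/2)) = (-284 - 227)/(-85 + (3 - 56*I*√14)) = -511/(-82 - 56*I*√14)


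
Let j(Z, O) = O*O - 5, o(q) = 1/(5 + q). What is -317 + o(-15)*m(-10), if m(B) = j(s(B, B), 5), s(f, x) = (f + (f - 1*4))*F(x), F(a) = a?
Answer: -319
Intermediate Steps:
s(f, x) = x*(-4 + 2*f) (s(f, x) = (f + (f - 1*4))*x = (f + (f - 4))*x = (f + (-4 + f))*x = (-4 + 2*f)*x = x*(-4 + 2*f))
j(Z, O) = -5 + O² (j(Z, O) = O² - 5 = -5 + O²)
m(B) = 20 (m(B) = -5 + 5² = -5 + 25 = 20)
-317 + o(-15)*m(-10) = -317 + 20/(5 - 15) = -317 + 20/(-10) = -317 - ⅒*20 = -317 - 2 = -319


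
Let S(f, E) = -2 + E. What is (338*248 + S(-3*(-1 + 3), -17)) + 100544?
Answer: 184349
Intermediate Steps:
(338*248 + S(-3*(-1 + 3), -17)) + 100544 = (338*248 + (-2 - 17)) + 100544 = (83824 - 19) + 100544 = 83805 + 100544 = 184349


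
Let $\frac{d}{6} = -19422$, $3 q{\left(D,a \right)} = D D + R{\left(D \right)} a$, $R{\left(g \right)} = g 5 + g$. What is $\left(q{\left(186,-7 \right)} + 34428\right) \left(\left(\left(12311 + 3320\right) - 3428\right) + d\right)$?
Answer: $-4523288124$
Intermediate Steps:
$R{\left(g \right)} = 6 g$ ($R{\left(g \right)} = 5 g + g = 6 g$)
$q{\left(D,a \right)} = \frac{D^{2}}{3} + 2 D a$ ($q{\left(D,a \right)} = \frac{D D + 6 D a}{3} = \frac{D^{2} + 6 D a}{3} = \frac{D^{2}}{3} + 2 D a$)
$d = -116532$ ($d = 6 \left(-19422\right) = -116532$)
$\left(q{\left(186,-7 \right)} + 34428\right) \left(\left(\left(12311 + 3320\right) - 3428\right) + d\right) = \left(\frac{1}{3} \cdot 186 \left(186 + 6 \left(-7\right)\right) + 34428\right) \left(\left(\left(12311 + 3320\right) - 3428\right) - 116532\right) = \left(\frac{1}{3} \cdot 186 \left(186 - 42\right) + 34428\right) \left(\left(15631 - 3428\right) - 116532\right) = \left(\frac{1}{3} \cdot 186 \cdot 144 + 34428\right) \left(12203 - 116532\right) = \left(8928 + 34428\right) \left(-104329\right) = 43356 \left(-104329\right) = -4523288124$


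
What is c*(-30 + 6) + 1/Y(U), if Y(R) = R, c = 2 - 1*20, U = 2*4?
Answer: 3457/8 ≈ 432.13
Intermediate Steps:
U = 8
c = -18 (c = 2 - 20 = -18)
c*(-30 + 6) + 1/Y(U) = -18*(-30 + 6) + 1/8 = -18*(-24) + ⅛ = 432 + ⅛ = 3457/8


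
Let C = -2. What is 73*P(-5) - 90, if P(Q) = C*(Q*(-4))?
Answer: -3010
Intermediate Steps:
P(Q) = 8*Q (P(Q) = -2*Q*(-4) = -(-8)*Q = 8*Q)
73*P(-5) - 90 = 73*(8*(-5)) - 90 = 73*(-40) - 90 = -2920 - 90 = -3010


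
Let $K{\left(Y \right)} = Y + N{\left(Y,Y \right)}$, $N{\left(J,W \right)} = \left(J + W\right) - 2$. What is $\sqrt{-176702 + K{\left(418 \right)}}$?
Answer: $55 i \sqrt{58} \approx 418.87 i$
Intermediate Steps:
$N{\left(J,W \right)} = -2 + J + W$
$K{\left(Y \right)} = -2 + 3 Y$ ($K{\left(Y \right)} = Y + \left(-2 + Y + Y\right) = Y + \left(-2 + 2 Y\right) = -2 + 3 Y$)
$\sqrt{-176702 + K{\left(418 \right)}} = \sqrt{-176702 + \left(-2 + 3 \cdot 418\right)} = \sqrt{-176702 + \left(-2 + 1254\right)} = \sqrt{-176702 + 1252} = \sqrt{-175450} = 55 i \sqrt{58}$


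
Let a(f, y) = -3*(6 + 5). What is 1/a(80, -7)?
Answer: -1/33 ≈ -0.030303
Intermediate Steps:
a(f, y) = -33 (a(f, y) = -3*11 = -33)
1/a(80, -7) = 1/(-33) = -1/33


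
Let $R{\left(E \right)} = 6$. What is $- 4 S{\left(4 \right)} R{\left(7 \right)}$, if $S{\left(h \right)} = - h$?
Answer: $96$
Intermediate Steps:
$- 4 S{\left(4 \right)} R{\left(7 \right)} = - 4 \left(\left(-1\right) 4\right) 6 = \left(-4\right) \left(-4\right) 6 = 16 \cdot 6 = 96$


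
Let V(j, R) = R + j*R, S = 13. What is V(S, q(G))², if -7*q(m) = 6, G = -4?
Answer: 144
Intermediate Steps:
q(m) = -6/7 (q(m) = -⅐*6 = -6/7)
V(j, R) = R + R*j
V(S, q(G))² = (-6*(1 + 13)/7)² = (-6/7*14)² = (-12)² = 144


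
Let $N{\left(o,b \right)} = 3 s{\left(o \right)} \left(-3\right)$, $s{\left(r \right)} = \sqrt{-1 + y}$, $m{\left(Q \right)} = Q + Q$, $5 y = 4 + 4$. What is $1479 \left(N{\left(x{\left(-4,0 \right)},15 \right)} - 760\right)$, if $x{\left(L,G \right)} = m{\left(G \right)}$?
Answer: $-1124040 - \frac{13311 \sqrt{15}}{5} \approx -1.1344 \cdot 10^{6}$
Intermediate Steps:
$y = \frac{8}{5}$ ($y = \frac{4 + 4}{5} = \frac{1}{5} \cdot 8 = \frac{8}{5} \approx 1.6$)
$m{\left(Q \right)} = 2 Q$
$s{\left(r \right)} = \frac{\sqrt{15}}{5}$ ($s{\left(r \right)} = \sqrt{-1 + \frac{8}{5}} = \sqrt{\frac{3}{5}} = \frac{\sqrt{15}}{5}$)
$x{\left(L,G \right)} = 2 G$
$N{\left(o,b \right)} = - \frac{9 \sqrt{15}}{5}$ ($N{\left(o,b \right)} = 3 \frac{\sqrt{15}}{5} \left(-3\right) = \frac{3 \sqrt{15}}{5} \left(-3\right) = - \frac{9 \sqrt{15}}{5}$)
$1479 \left(N{\left(x{\left(-4,0 \right)},15 \right)} - 760\right) = 1479 \left(- \frac{9 \sqrt{15}}{5} - 760\right) = 1479 \left(-760 - \frac{9 \sqrt{15}}{5}\right) = -1124040 - \frac{13311 \sqrt{15}}{5}$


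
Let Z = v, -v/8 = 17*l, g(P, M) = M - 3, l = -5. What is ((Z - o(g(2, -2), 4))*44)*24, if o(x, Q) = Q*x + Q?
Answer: 734976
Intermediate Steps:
g(P, M) = -3 + M
o(x, Q) = Q + Q*x
v = 680 (v = -136*(-5) = -8*(-85) = 680)
Z = 680
((Z - o(g(2, -2), 4))*44)*24 = ((680 - 4*(1 + (-3 - 2)))*44)*24 = ((680 - 4*(1 - 5))*44)*24 = ((680 - 4*(-4))*44)*24 = ((680 - 1*(-16))*44)*24 = ((680 + 16)*44)*24 = (696*44)*24 = 30624*24 = 734976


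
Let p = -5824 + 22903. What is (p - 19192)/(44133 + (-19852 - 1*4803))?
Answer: -2113/19478 ≈ -0.10848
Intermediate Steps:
p = 17079
(p - 19192)/(44133 + (-19852 - 1*4803)) = (17079 - 19192)/(44133 + (-19852 - 1*4803)) = -2113/(44133 + (-19852 - 4803)) = -2113/(44133 - 24655) = -2113/19478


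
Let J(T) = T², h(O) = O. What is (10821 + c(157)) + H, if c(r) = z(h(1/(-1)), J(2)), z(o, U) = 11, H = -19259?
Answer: -8427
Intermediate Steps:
c(r) = 11
(10821 + c(157)) + H = (10821 + 11) - 19259 = 10832 - 19259 = -8427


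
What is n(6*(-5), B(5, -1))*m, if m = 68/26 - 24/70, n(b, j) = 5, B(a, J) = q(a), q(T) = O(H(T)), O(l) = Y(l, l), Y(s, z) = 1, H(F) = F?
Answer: 1034/91 ≈ 11.363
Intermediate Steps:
O(l) = 1
q(T) = 1
B(a, J) = 1
m = 1034/455 (m = 68*(1/26) - 24*1/70 = 34/13 - 12/35 = 1034/455 ≈ 2.2725)
n(6*(-5), B(5, -1))*m = 5*(1034/455) = 1034/91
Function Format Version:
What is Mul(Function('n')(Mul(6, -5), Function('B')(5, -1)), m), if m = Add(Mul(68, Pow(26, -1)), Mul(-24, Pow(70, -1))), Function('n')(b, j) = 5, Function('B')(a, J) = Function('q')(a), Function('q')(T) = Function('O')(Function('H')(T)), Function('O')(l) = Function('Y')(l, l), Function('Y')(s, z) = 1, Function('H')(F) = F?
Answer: Rational(1034, 91) ≈ 11.363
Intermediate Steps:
Function('O')(l) = 1
Function('q')(T) = 1
Function('B')(a, J) = 1
m = Rational(1034, 455) (m = Add(Mul(68, Rational(1, 26)), Mul(-24, Rational(1, 70))) = Add(Rational(34, 13), Rational(-12, 35)) = Rational(1034, 455) ≈ 2.2725)
Mul(Function('n')(Mul(6, -5), Function('B')(5, -1)), m) = Mul(5, Rational(1034, 455)) = Rational(1034, 91)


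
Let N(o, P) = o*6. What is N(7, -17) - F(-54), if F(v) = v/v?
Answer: 41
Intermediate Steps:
N(o, P) = 6*o
F(v) = 1
N(7, -17) - F(-54) = 6*7 - 1*1 = 42 - 1 = 41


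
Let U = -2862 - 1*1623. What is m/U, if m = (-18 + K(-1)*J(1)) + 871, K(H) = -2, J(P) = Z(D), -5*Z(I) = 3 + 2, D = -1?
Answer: -57/299 ≈ -0.19064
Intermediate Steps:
Z(I) = -1 (Z(I) = -(3 + 2)/5 = -1/5*5 = -1)
J(P) = -1
U = -4485 (U = -2862 - 1623 = -4485)
m = 855 (m = (-18 - 2*(-1)) + 871 = (-18 + 2) + 871 = -16 + 871 = 855)
m/U = 855/(-4485) = 855*(-1/4485) = -57/299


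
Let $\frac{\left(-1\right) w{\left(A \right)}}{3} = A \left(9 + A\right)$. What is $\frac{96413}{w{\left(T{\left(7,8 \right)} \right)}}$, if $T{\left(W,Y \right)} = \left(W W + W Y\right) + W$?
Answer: $- \frac{96413}{40656} \approx -2.3714$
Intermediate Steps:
$T{\left(W,Y \right)} = W + W^{2} + W Y$ ($T{\left(W,Y \right)} = \left(W^{2} + W Y\right) + W = W + W^{2} + W Y$)
$w{\left(A \right)} = - 3 A \left(9 + A\right)$
$\frac{96413}{w{\left(T{\left(7,8 \right)} \right)}} = \frac{96413}{\left(-3\right) 7 \left(1 + 7 + 8\right) \left(9 + 7 \left(1 + 7 + 8\right)\right)} = \frac{96413}{\left(-3\right) 7 \cdot 16 \left(9 + 7 \cdot 16\right)} = \frac{96413}{\left(-3\right) 112 \left(9 + 112\right)} = \frac{96413}{\left(-3\right) 112 \cdot 121} = \frac{96413}{-40656} = 96413 \left(- \frac{1}{40656}\right) = - \frac{96413}{40656}$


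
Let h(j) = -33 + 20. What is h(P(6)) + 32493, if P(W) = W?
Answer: 32480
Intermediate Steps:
h(j) = -13
h(P(6)) + 32493 = -13 + 32493 = 32480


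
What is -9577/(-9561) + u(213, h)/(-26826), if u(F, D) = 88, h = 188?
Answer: 42678539/42747231 ≈ 0.99839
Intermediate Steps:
-9577/(-9561) + u(213, h)/(-26826) = -9577/(-9561) + 88/(-26826) = -9577*(-1/9561) + 88*(-1/26826) = 9577/9561 - 44/13413 = 42678539/42747231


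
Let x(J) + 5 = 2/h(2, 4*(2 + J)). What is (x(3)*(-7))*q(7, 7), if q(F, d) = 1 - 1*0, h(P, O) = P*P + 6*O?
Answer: 2163/62 ≈ 34.887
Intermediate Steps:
h(P, O) = P**2 + 6*O
q(F, d) = 1 (q(F, d) = 1 + 0 = 1)
x(J) = -5 + 2/(52 + 24*J) (x(J) = -5 + 2/(2**2 + 6*(4*(2 + J))) = -5 + 2/(4 + 6*(8 + 4*J)) = -5 + 2/(4 + (48 + 24*J)) = -5 + 2/(52 + 24*J))
(x(3)*(-7))*q(7, 7) = ((3*(-43 - 20*3)/(2*(13 + 6*3)))*(-7))*1 = ((3*(-43 - 60)/(2*(13 + 18)))*(-7))*1 = (((3/2)*(-103)/31)*(-7))*1 = (((3/2)*(1/31)*(-103))*(-7))*1 = -309/62*(-7)*1 = (2163/62)*1 = 2163/62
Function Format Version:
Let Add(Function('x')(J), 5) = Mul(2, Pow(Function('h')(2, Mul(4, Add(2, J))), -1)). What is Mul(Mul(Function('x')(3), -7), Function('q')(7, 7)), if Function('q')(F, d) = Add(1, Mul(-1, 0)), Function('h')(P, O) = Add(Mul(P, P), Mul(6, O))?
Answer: Rational(2163, 62) ≈ 34.887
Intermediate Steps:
Function('h')(P, O) = Add(Pow(P, 2), Mul(6, O))
Function('q')(F, d) = 1 (Function('q')(F, d) = Add(1, 0) = 1)
Function('x')(J) = Add(-5, Mul(2, Pow(Add(52, Mul(24, J)), -1))) (Function('x')(J) = Add(-5, Mul(2, Pow(Add(Pow(2, 2), Mul(6, Mul(4, Add(2, J)))), -1))) = Add(-5, Mul(2, Pow(Add(4, Mul(6, Add(8, Mul(4, J)))), -1))) = Add(-5, Mul(2, Pow(Add(4, Add(48, Mul(24, J))), -1))) = Add(-5, Mul(2, Pow(Add(52, Mul(24, J)), -1))))
Mul(Mul(Function('x')(3), -7), Function('q')(7, 7)) = Mul(Mul(Mul(Rational(3, 2), Pow(Add(13, Mul(6, 3)), -1), Add(-43, Mul(-20, 3))), -7), 1) = Mul(Mul(Mul(Rational(3, 2), Pow(Add(13, 18), -1), Add(-43, -60)), -7), 1) = Mul(Mul(Mul(Rational(3, 2), Pow(31, -1), -103), -7), 1) = Mul(Mul(Mul(Rational(3, 2), Rational(1, 31), -103), -7), 1) = Mul(Mul(Rational(-309, 62), -7), 1) = Mul(Rational(2163, 62), 1) = Rational(2163, 62)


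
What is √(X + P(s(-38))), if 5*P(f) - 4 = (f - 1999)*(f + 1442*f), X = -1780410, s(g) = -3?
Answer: 2*I*√294235/5 ≈ 216.97*I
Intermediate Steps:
P(f) = ⅘ + 1443*f*(-1999 + f)/5 (P(f) = ⅘ + ((f - 1999)*(f + 1442*f))/5 = ⅘ + ((-1999 + f)*(1443*f))/5 = ⅘ + (1443*f*(-1999 + f))/5 = ⅘ + 1443*f*(-1999 + f)/5)
√(X + P(s(-38))) = √(-1780410 + (⅘ - 2884557/5*(-3) + (1443/5)*(-3)²)) = √(-1780410 + (⅘ + 8653671/5 + (1443/5)*9)) = √(-1780410 + (⅘ + 8653671/5 + 12987/5)) = √(-1780410 + 8666662/5) = √(-235388/5) = 2*I*√294235/5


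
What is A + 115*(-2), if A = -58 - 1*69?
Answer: -357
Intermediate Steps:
A = -127 (A = -58 - 69 = -127)
A + 115*(-2) = -127 + 115*(-2) = -127 - 230 = -357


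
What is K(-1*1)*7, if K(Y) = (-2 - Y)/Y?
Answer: 7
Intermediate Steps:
K(Y) = (-2 - Y)/Y
K(-1*1)*7 = ((-2 - (-1))/((-1*1)))*7 = ((-2 - 1*(-1))/(-1))*7 = -(-2 + 1)*7 = -1*(-1)*7 = 1*7 = 7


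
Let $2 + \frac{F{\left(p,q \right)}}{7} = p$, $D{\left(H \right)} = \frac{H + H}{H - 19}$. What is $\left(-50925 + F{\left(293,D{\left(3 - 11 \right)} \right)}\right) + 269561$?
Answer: $220673$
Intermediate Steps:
$D{\left(H \right)} = \frac{2 H}{-19 + H}$
$F{\left(p,q \right)} = -14 + 7 p$
$\left(-50925 + F{\left(293,D{\left(3 - 11 \right)} \right)}\right) + 269561 = \left(-50925 + \left(-14 + 7 \cdot 293\right)\right) + 269561 = \left(-50925 + \left(-14 + 2051\right)\right) + 269561 = \left(-50925 + 2037\right) + 269561 = -48888 + 269561 = 220673$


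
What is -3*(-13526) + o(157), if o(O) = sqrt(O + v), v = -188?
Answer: 40578 + I*sqrt(31) ≈ 40578.0 + 5.5678*I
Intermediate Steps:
o(O) = sqrt(-188 + O) (o(O) = sqrt(O - 188) = sqrt(-188 + O))
-3*(-13526) + o(157) = -3*(-13526) + sqrt(-188 + 157) = 40578 + sqrt(-31) = 40578 + I*sqrt(31)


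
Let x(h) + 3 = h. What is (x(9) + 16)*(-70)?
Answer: -1540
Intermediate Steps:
x(h) = -3 + h
(x(9) + 16)*(-70) = ((-3 + 9) + 16)*(-70) = (6 + 16)*(-70) = 22*(-70) = -1540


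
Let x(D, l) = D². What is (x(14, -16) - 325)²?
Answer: 16641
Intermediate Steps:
(x(14, -16) - 325)² = (14² - 325)² = (196 - 325)² = (-129)² = 16641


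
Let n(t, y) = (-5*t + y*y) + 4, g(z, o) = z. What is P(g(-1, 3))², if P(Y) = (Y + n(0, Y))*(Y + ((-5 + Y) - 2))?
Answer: 1296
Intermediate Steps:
n(t, y) = 4 + y² - 5*t (n(t, y) = (-5*t + y²) + 4 = (y² - 5*t) + 4 = 4 + y² - 5*t)
P(Y) = (-7 + 2*Y)*(4 + Y + Y²) (P(Y) = (Y + (4 + Y² - 5*0))*(Y + ((-5 + Y) - 2)) = (Y + (4 + Y² + 0))*(Y + (-7 + Y)) = (Y + (4 + Y²))*(-7 + 2*Y) = (4 + Y + Y²)*(-7 + 2*Y) = (-7 + 2*Y)*(4 + Y + Y²))
P(g(-1, 3))² = (-28 - 1 - 5*(-1)² + 2*(-1)³)² = (-28 - 1 - 5*1 + 2*(-1))² = (-28 - 1 - 5 - 2)² = (-36)² = 1296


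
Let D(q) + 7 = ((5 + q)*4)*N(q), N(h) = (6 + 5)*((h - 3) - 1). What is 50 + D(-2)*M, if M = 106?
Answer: -84644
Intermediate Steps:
N(h) = -44 + 11*h (N(h) = 11*((-3 + h) - 1) = 11*(-4 + h) = -44 + 11*h)
D(q) = -7 + (-44 + 11*q)*(20 + 4*q) (D(q) = -7 + ((5 + q)*4)*(-44 + 11*q) = -7 + (20 + 4*q)*(-44 + 11*q) = -7 + (-44 + 11*q)*(20 + 4*q))
50 + D(-2)*M = 50 + (-887 + 44*(-2) + 44*(-2)**2)*106 = 50 + (-887 - 88 + 44*4)*106 = 50 + (-887 - 88 + 176)*106 = 50 - 799*106 = 50 - 84694 = -84644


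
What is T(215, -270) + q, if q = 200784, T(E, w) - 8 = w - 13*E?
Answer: 197727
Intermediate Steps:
T(E, w) = 8 + w - 13*E (T(E, w) = 8 + (w - 13*E) = 8 + w - 13*E)
T(215, -270) + q = (8 - 270 - 13*215) + 200784 = (8 - 270 - 2795) + 200784 = -3057 + 200784 = 197727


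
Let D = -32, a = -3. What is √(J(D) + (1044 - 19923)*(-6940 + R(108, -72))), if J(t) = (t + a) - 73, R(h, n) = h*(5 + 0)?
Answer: 2*√30206373 ≈ 10992.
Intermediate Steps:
R(h, n) = 5*h (R(h, n) = h*5 = 5*h)
J(t) = -76 + t (J(t) = (t - 3) - 73 = (-3 + t) - 73 = -76 + t)
√(J(D) + (1044 - 19923)*(-6940 + R(108, -72))) = √((-76 - 32) + (1044 - 19923)*(-6940 + 5*108)) = √(-108 - 18879*(-6940 + 540)) = √(-108 - 18879*(-6400)) = √(-108 + 120825600) = √120825492 = 2*√30206373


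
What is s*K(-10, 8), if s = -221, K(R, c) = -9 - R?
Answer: -221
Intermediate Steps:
s*K(-10, 8) = -221*(-9 - 1*(-10)) = -221*(-9 + 10) = -221*1 = -221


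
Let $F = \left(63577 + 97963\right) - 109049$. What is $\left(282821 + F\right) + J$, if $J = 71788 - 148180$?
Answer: $258920$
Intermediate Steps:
$F = 52491$ ($F = 161540 - 109049 = 52491$)
$J = -76392$
$\left(282821 + F\right) + J = \left(282821 + 52491\right) - 76392 = 335312 - 76392 = 258920$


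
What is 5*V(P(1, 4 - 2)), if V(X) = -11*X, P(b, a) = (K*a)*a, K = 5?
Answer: -1100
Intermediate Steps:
P(b, a) = 5*a² (P(b, a) = (5*a)*a = 5*a²)
5*V(P(1, 4 - 2)) = 5*(-55*(4 - 2)²) = 5*(-55*2²) = 5*(-55*4) = 5*(-11*20) = 5*(-220) = -1100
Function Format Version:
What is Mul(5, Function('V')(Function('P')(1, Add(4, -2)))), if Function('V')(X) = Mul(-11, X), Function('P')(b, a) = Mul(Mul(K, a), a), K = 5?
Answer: -1100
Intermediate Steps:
Function('P')(b, a) = Mul(5, Pow(a, 2)) (Function('P')(b, a) = Mul(Mul(5, a), a) = Mul(5, Pow(a, 2)))
Mul(5, Function('V')(Function('P')(1, Add(4, -2)))) = Mul(5, Mul(-11, Mul(5, Pow(Add(4, -2), 2)))) = Mul(5, Mul(-11, Mul(5, Pow(2, 2)))) = Mul(5, Mul(-11, Mul(5, 4))) = Mul(5, Mul(-11, 20)) = Mul(5, -220) = -1100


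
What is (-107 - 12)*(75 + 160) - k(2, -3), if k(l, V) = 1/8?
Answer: -223721/8 ≈ -27965.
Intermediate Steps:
k(l, V) = ⅛
(-107 - 12)*(75 + 160) - k(2, -3) = (-107 - 12)*(75 + 160) - 1*⅛ = -119*235 - ⅛ = -27965 - ⅛ = -223721/8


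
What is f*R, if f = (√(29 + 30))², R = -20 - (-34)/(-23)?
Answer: -29146/23 ≈ -1267.2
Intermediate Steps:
R = -494/23 (R = -20 - (-34)*(-1)/23 = -20 - 1*34/23 = -20 - 34/23 = -494/23 ≈ -21.478)
f = 59 (f = (√59)² = 59)
f*R = 59*(-494/23) = -29146/23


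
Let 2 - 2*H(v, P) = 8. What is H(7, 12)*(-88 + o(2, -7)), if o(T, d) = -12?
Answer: 300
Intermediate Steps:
H(v, P) = -3 (H(v, P) = 1 - ½*8 = 1 - 4 = -3)
H(7, 12)*(-88 + o(2, -7)) = -3*(-88 - 12) = -3*(-100) = 300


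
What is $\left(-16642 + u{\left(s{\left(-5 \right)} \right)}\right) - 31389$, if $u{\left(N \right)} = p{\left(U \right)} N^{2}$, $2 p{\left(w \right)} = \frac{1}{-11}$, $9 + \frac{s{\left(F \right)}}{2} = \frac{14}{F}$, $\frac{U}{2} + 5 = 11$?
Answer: $- \frac{13215487}{275} \approx -48056.0$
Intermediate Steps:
$U = 12$ ($U = -10 + 2 \cdot 11 = -10 + 22 = 12$)
$s{\left(F \right)} = -18 + \frac{28}{F}$ ($s{\left(F \right)} = -18 + 2 \frac{14}{F} = -18 + \frac{28}{F}$)
$p{\left(w \right)} = - \frac{1}{22}$ ($p{\left(w \right)} = \frac{1}{2 \left(-11\right)} = \frac{1}{2} \left(- \frac{1}{11}\right) = - \frac{1}{22}$)
$u{\left(N \right)} = - \frac{N^{2}}{22}$
$\left(-16642 + u{\left(s{\left(-5 \right)} \right)}\right) - 31389 = \left(-16642 - \frac{\left(-18 + \frac{28}{-5}\right)^{2}}{22}\right) - 31389 = \left(-16642 - \frac{\left(-18 + 28 \left(- \frac{1}{5}\right)\right)^{2}}{22}\right) - 31389 = \left(-16642 - \frac{\left(-18 - \frac{28}{5}\right)^{2}}{22}\right) - 31389 = \left(-16642 - \frac{\left(- \frac{118}{5}\right)^{2}}{22}\right) - 31389 = \left(-16642 - \frac{6962}{275}\right) - 31389 = - \frac{4583512}{275} - 31389 = - \frac{13215487}{275}$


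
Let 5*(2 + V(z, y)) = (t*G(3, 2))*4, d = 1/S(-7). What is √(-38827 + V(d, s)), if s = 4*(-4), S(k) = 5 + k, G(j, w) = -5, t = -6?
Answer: I*√38805 ≈ 196.99*I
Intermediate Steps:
s = -16
d = -½ (d = 1/(5 - 7) = 1/(-2) = -½ ≈ -0.50000)
V(z, y) = 22 (V(z, y) = -2 + (-6*(-5)*4)/5 = -2 + (30*4)/5 = -2 + (⅕)*120 = -2 + 24 = 22)
√(-38827 + V(d, s)) = √(-38827 + 22) = √(-38805) = I*√38805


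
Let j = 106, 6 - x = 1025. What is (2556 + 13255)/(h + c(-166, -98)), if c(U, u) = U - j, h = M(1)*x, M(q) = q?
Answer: -15811/1291 ≈ -12.247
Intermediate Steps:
x = -1019 (x = 6 - 1*1025 = 6 - 1025 = -1019)
h = -1019 (h = 1*(-1019) = -1019)
c(U, u) = -106 + U (c(U, u) = U - 1*106 = U - 106 = -106 + U)
(2556 + 13255)/(h + c(-166, -98)) = (2556 + 13255)/(-1019 + (-106 - 166)) = 15811/(-1019 - 272) = 15811/(-1291) = 15811*(-1/1291) = -15811/1291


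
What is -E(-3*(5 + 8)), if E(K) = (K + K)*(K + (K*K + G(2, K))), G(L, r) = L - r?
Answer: 118794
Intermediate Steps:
E(K) = 2*K*(2 + K²) (E(K) = (K + K)*(K + (K*K + (2 - K))) = (2*K)*(K + (K² + (2 - K))) = (2*K)*(K + (2 + K² - K)) = (2*K)*(2 + K²) = 2*K*(2 + K²))
-E(-3*(5 + 8)) = -2*(-3*(5 + 8))*(2 + (-3*(5 + 8))²) = -2*(-3*13)*(2 + (-3*13)²) = -2*(-39)*(2 + (-39)²) = -2*(-39)*(2 + 1521) = -2*(-39)*1523 = -1*(-118794) = 118794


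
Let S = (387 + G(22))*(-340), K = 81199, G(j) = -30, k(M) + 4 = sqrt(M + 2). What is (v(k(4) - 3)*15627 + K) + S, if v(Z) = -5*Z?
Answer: 506764 - 78135*sqrt(6) ≈ 3.1537e+5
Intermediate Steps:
k(M) = -4 + sqrt(2 + M) (k(M) = -4 + sqrt(M + 2) = -4 + sqrt(2 + M))
S = -121380 (S = (387 - 30)*(-340) = 357*(-340) = -121380)
(v(k(4) - 3)*15627 + K) + S = (-5*((-4 + sqrt(2 + 4)) - 3)*15627 + 81199) - 121380 = (-5*((-4 + sqrt(6)) - 3)*15627 + 81199) - 121380 = (-5*(-7 + sqrt(6))*15627 + 81199) - 121380 = ((35 - 5*sqrt(6))*15627 + 81199) - 121380 = ((546945 - 78135*sqrt(6)) + 81199) - 121380 = (628144 - 78135*sqrt(6)) - 121380 = 506764 - 78135*sqrt(6)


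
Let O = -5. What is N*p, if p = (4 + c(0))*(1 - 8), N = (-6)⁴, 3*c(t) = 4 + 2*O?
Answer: -18144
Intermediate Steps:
c(t) = -2 (c(t) = (4 + 2*(-5))/3 = (4 - 10)/3 = (⅓)*(-6) = -2)
N = 1296
p = -14 (p = (4 - 2)*(1 - 8) = 2*(-7) = -14)
N*p = 1296*(-14) = -18144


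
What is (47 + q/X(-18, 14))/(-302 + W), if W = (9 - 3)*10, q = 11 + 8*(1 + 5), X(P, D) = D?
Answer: -717/3388 ≈ -0.21163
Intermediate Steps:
q = 59 (q = 11 + 8*6 = 11 + 48 = 59)
W = 60 (W = 6*10 = 60)
(47 + q/X(-18, 14))/(-302 + W) = (47 + 59/14)/(-302 + 60) = (47 + 59*(1/14))/(-242) = (47 + 59/14)*(-1/242) = (717/14)*(-1/242) = -717/3388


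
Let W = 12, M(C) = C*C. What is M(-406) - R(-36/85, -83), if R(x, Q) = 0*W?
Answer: 164836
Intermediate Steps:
M(C) = C²
R(x, Q) = 0 (R(x, Q) = 0*12 = 0)
M(-406) - R(-36/85, -83) = (-406)² - 1*0 = 164836 + 0 = 164836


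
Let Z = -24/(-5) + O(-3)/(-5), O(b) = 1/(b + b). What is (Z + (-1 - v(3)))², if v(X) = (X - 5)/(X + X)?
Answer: 625/36 ≈ 17.361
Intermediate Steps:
O(b) = 1/(2*b)
v(X) = (-5 + X)/(2*X) (v(X) = (-5 + X)/((2*X)) = (-5 + X)*(1/(2*X)) = (-5 + X)/(2*X))
Z = 29/6 (Z = -24/(-5) + ((½)/(-3))/(-5) = -24*(-⅕) + ((½)*(-⅓))*(-⅕) = 24/5 - ⅙*(-⅕) = 24/5 + 1/30 = 29/6 ≈ 4.8333)
(Z + (-1 - v(3)))² = (29/6 + (-1 - (-5 + 3)/(2*3)))² = (29/6 + (-1 - (-2)/(2*3)))² = (29/6 + (-1 - 1*(-⅓)))² = (29/6 + (-1 + ⅓))² = (29/6 - ⅔)² = (25/6)² = 625/36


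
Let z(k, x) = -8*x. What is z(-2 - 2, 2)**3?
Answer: -4096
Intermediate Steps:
z(-2 - 2, 2)**3 = (-8*2)**3 = (-16)**3 = -4096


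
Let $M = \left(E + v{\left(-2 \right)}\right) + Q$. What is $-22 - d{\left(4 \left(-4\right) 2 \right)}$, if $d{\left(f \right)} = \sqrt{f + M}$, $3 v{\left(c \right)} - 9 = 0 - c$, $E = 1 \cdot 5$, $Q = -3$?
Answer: $-22 - \frac{i \sqrt{237}}{3} \approx -22.0 - 5.1316 i$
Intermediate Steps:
$E = 5$
$v{\left(c \right)} = 3 - \frac{c}{3}$ ($v{\left(c \right)} = 3 + \frac{0 - c}{3} = 3 + \frac{\left(-1\right) c}{3} = 3 - \frac{c}{3}$)
$M = \frac{17}{3}$ ($M = \left(5 + \left(3 - - \frac{2}{3}\right)\right) - 3 = \left(5 + \left(3 + \frac{2}{3}\right)\right) - 3 = \left(5 + \frac{11}{3}\right) - 3 = \frac{26}{3} - 3 = \frac{17}{3} \approx 5.6667$)
$d{\left(f \right)} = \sqrt{\frac{17}{3} + f}$ ($d{\left(f \right)} = \sqrt{f + \frac{17}{3}} = \sqrt{\frac{17}{3} + f}$)
$-22 - d{\left(4 \left(-4\right) 2 \right)} = -22 - \frac{\sqrt{51 + 9 \cdot 4 \left(-4\right) 2}}{3} = -22 - \frac{\sqrt{51 + 9 \left(\left(-16\right) 2\right)}}{3} = -22 - \frac{\sqrt{51 + 9 \left(-32\right)}}{3} = -22 - \frac{\sqrt{51 - 288}}{3} = -22 - \frac{\sqrt{-237}}{3} = -22 - \frac{i \sqrt{237}}{3}$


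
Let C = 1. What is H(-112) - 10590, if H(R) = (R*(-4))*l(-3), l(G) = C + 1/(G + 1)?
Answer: -10366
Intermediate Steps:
l(G) = 1 + 1/(1 + G) (l(G) = 1 + 1/(G + 1) = 1 + 1/(1 + G))
H(R) = -2*R (H(R) = (R*(-4))*((2 - 3)/(1 - 3)) = (-4*R)*(-1/(-2)) = (-4*R)*(-½*(-1)) = -4*R*(½) = -2*R)
H(-112) - 10590 = -2*(-112) - 10590 = 224 - 10590 = -10366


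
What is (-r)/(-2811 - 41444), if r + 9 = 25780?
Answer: 25771/44255 ≈ 0.58233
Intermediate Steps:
r = 25771 (r = -9 + 25780 = 25771)
(-r)/(-2811 - 41444) = (-1*25771)/(-2811 - 41444) = -25771/(-44255) = -25771*(-1/44255) = 25771/44255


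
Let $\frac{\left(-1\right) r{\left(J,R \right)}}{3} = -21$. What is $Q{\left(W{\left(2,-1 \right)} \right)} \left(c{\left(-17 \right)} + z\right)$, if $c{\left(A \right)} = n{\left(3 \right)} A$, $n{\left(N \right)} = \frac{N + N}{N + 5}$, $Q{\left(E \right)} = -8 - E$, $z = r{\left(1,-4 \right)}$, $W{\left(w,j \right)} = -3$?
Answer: $- \frac{1005}{4} \approx -251.25$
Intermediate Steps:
$r{\left(J,R \right)} = 63$ ($r{\left(J,R \right)} = \left(-3\right) \left(-21\right) = 63$)
$z = 63$
$n{\left(N \right)} = \frac{2 N}{5 + N}$
$c{\left(A \right)} = \frac{3 A}{4}$ ($c{\left(A \right)} = 2 \cdot 3 \frac{1}{5 + 3} A = 2 \cdot 3 \cdot \frac{1}{8} A = \frac{3 A}{4}$)
$Q{\left(W{\left(2,-1 \right)} \right)} \left(c{\left(-17 \right)} + z\right) = \left(-8 - -3\right) \left(\frac{3}{4} \left(-17\right) + 63\right) = \left(-8 + 3\right) \left(- \frac{51}{4} + 63\right) = \left(-5\right) \frac{201}{4} = - \frac{1005}{4}$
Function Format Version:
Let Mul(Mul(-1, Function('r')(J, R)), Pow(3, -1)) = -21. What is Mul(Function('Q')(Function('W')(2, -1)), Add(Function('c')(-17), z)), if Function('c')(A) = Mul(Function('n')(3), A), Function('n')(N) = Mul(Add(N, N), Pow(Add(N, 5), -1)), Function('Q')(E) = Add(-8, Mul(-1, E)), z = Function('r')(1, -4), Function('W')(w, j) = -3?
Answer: Rational(-1005, 4) ≈ -251.25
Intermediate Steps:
Function('r')(J, R) = 63 (Function('r')(J, R) = Mul(-3, -21) = 63)
z = 63
Function('n')(N) = Mul(2, N, Pow(Add(5, N), -1)) (Function('n')(N) = Mul(Mul(2, N), Pow(Add(5, N), -1)) = Mul(2, N, Pow(Add(5, N), -1)))
Function('c')(A) = Mul(Rational(3, 4), A) (Function('c')(A) = Mul(Mul(2, 3, Pow(Add(5, 3), -1)), A) = Mul(Mul(2, 3, Pow(8, -1)), A) = Mul(Mul(2, 3, Rational(1, 8)), A) = Mul(Rational(3, 4), A))
Mul(Function('Q')(Function('W')(2, -1)), Add(Function('c')(-17), z)) = Mul(Add(-8, Mul(-1, -3)), Add(Mul(Rational(3, 4), -17), 63)) = Mul(Add(-8, 3), Add(Rational(-51, 4), 63)) = Mul(-5, Rational(201, 4)) = Rational(-1005, 4)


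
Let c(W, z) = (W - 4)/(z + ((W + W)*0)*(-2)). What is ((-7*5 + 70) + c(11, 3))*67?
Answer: 7504/3 ≈ 2501.3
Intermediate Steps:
c(W, z) = (-4 + W)/z (c(W, z) = (-4 + W)/(z + ((2*W)*0)*(-2)) = (-4 + W)/(z + 0*(-2)) = (-4 + W)/(z + 0) = (-4 + W)/z)
((-7*5 + 70) + c(11, 3))*67 = ((-7*5 + 70) + (-4 + 11)/3)*67 = ((-35 + 70) + (⅓)*7)*67 = (35 + 7/3)*67 = (112/3)*67 = 7504/3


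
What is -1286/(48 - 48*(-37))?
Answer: -643/912 ≈ -0.70504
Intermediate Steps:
-1286/(48 - 48*(-37)) = -1286/(48 + 1776) = -1286/1824 = -1286*1/1824 = -643/912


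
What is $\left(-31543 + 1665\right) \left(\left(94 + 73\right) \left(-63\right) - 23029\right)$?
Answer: $1002406900$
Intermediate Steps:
$\left(-31543 + 1665\right) \left(\left(94 + 73\right) \left(-63\right) - 23029\right) = - 29878 \left(167 \left(-63\right) - 23029\right) = - 29878 \left(-10521 - 23029\right) = \left(-29878\right) \left(-33550\right) = 1002406900$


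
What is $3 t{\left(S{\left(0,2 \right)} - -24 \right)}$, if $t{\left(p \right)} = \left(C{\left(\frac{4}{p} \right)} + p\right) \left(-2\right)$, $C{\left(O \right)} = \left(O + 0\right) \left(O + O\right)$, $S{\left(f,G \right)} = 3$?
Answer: $- \frac{39430}{243} \approx -162.26$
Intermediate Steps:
$C{\left(O \right)} = 2 O^{2}$ ($C{\left(O \right)} = O 2 O = 2 O^{2}$)
$t{\left(p \right)} = - \frac{64}{p^{2}} - 2 p$ ($t{\left(p \right)} = \left(2 \left(\frac{4}{p}\right)^{2} + p\right) \left(-2\right) = \left(2 \frac{16}{p^{2}} + p\right) \left(-2\right) = \left(\frac{32}{p^{2}} + p\right) \left(-2\right) = \left(p + \frac{32}{p^{2}}\right) \left(-2\right) = - \frac{64}{p^{2}} - 2 p$)
$3 t{\left(S{\left(0,2 \right)} - -24 \right)} = 3 \left(- \frac{64}{\left(3 - -24\right)^{2}} - 2 \left(3 - -24\right)\right) = 3 \left(- \frac{64}{\left(3 + 24\right)^{2}} - 2 \left(3 + 24\right)\right) = 3 \left(- \frac{64}{729} - 54\right) = 3 \left(- \frac{39430}{729}\right) = - \frac{39430}{243}$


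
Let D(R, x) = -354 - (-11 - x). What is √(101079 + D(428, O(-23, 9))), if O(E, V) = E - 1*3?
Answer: 3*√11190 ≈ 317.35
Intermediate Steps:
O(E, V) = -3 + E (O(E, V) = E - 3 = -3 + E)
D(R, x) = -343 + x (D(R, x) = -354 + (11 + x) = -343 + x)
√(101079 + D(428, O(-23, 9))) = √(101079 + (-343 + (-3 - 23))) = √(101079 + (-343 - 26)) = √(101079 - 369) = √100710 = 3*√11190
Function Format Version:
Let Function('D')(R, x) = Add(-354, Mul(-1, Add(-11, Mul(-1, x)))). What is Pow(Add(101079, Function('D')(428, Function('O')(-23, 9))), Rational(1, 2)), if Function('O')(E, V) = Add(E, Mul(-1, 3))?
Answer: Mul(3, Pow(11190, Rational(1, 2))) ≈ 317.35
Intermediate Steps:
Function('O')(E, V) = Add(-3, E) (Function('O')(E, V) = Add(E, -3) = Add(-3, E))
Function('D')(R, x) = Add(-343, x) (Function('D')(R, x) = Add(-354, Add(11, x)) = Add(-343, x))
Pow(Add(101079, Function('D')(428, Function('O')(-23, 9))), Rational(1, 2)) = Pow(Add(101079, Add(-343, Add(-3, -23))), Rational(1, 2)) = Pow(Add(101079, Add(-343, -26)), Rational(1, 2)) = Pow(Add(101079, -369), Rational(1, 2)) = Pow(100710, Rational(1, 2)) = Mul(3, Pow(11190, Rational(1, 2)))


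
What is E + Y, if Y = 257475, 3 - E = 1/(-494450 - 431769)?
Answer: 238481015683/926219 ≈ 2.5748e+5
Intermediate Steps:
E = 2778658/926219 (E = 3 - 1/(-494450 - 431769) = 3 - 1/(-926219) = 3 - 1*(-1/926219) = 3 + 1/926219 = 2778658/926219 ≈ 3.0000)
E + Y = 2778658/926219 + 257475 = 238481015683/926219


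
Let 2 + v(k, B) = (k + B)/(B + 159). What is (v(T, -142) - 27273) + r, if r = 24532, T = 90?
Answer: -46683/17 ≈ -2746.1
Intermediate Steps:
v(k, B) = -2 + (B + k)/(159 + B) (v(k, B) = -2 + (k + B)/(B + 159) = -2 + (B + k)/(159 + B))
(v(T, -142) - 27273) + r = ((-318 + 90 - 1*(-142))/(159 - 142) - 27273) + 24532 = ((-318 + 90 + 142)/17 - 27273) + 24532 = ((1/17)*(-86) - 27273) + 24532 = (-86/17 - 27273) + 24532 = -463727/17 + 24532 = -46683/17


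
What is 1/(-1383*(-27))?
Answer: 1/37341 ≈ 2.6780e-5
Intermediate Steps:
1/(-1383*(-27)) = 1/37341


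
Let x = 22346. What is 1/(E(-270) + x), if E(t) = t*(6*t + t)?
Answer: 1/532646 ≈ 1.8774e-6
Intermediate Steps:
E(t) = 7*t² (E(t) = t*(7*t) = 7*t²)
1/(E(-270) + x) = 1/(7*(-270)² + 22346) = 1/(7*72900 + 22346) = 1/(510300 + 22346) = 1/532646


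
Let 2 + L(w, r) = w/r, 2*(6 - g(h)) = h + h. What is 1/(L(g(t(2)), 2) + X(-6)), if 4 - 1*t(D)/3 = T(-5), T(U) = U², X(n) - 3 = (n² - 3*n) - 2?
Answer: 2/175 ≈ 0.011429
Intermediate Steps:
X(n) = 1 + n² - 3*n (X(n) = 3 + ((n² - 3*n) - 2) = 3 + (-2 + n² - 3*n) = 1 + n² - 3*n)
t(D) = -63 (t(D) = 12 - 3*(-5)² = 12 - 3*25 = 12 - 75 = -63)
g(h) = 6 - h (g(h) = 6 - (h + h)/2 = 6 - h)
L(w, r) = -2 + w/r
1/(L(g(t(2)), 2) + X(-6)) = 1/((-2 + (6 - 1*(-63))/2) + (1 + (-6)² - 3*(-6))) = 1/((-2 + (6 + 63)*(½)) + (1 + 36 + 18)) = 1/((-2 + 69*(½)) + 55) = 1/((-2 + 69/2) + 55) = 1/(65/2 + 55) = 1/(175/2) = 2/175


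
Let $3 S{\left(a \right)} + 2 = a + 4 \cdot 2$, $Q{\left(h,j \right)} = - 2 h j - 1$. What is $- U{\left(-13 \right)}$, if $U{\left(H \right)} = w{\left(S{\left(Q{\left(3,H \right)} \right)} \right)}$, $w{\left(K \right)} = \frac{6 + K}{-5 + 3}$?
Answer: $\frac{101}{6} \approx 16.833$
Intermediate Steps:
$Q{\left(h,j \right)} = -1 - 2 h j$ ($Q{\left(h,j \right)} = - 2 h j - 1 = -1 - 2 h j$)
$S{\left(a \right)} = 2 + \frac{a}{3}$ ($S{\left(a \right)} = - \frac{2}{3} + \frac{a + 4 \cdot 2}{3} = - \frac{2}{3} + \frac{a + 8}{3} = - \frac{2}{3} + \frac{8 + a}{3} = - \frac{2}{3} + \left(\frac{8}{3} + \frac{a}{3}\right) = 2 + \frac{a}{3}$)
$w{\left(K \right)} = -3 - \frac{K}{2}$ ($w{\left(K \right)} = \frac{6 + K}{-2} = \left(6 + K\right) \left(- \frac{1}{2}\right) = -3 - \frac{K}{2}$)
$U{\left(H \right)} = - \frac{23}{6} + H$ ($U{\left(H \right)} = -3 - \frac{2 + \frac{-1 - 6 H}{3}}{2} = -3 - \frac{2 - \left(\frac{1}{3} + 2 H\right)}{2} = -3 - \frac{\frac{5}{3} - 2 H}{2} = -3 + \left(- \frac{5}{6} + H\right) = - \frac{23}{6} + H$)
$- U{\left(-13 \right)} = - (- \frac{23}{6} - 13) = \left(-1\right) \left(- \frac{101}{6}\right) = \frac{101}{6}$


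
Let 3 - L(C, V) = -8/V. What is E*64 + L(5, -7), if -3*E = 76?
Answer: -34009/21 ≈ -1619.5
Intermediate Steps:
E = -76/3 (E = -⅓*76 = -76/3 ≈ -25.333)
L(C, V) = 3 + 8/V (L(C, V) = 3 - (-8)/V = 3 + 8/V)
E*64 + L(5, -7) = -76/3*64 + (3 + 8/(-7)) = -4864/3 + (3 + 8*(-⅐)) = -4864/3 + (3 - 8/7) = -4864/3 + 13/7 = -34009/21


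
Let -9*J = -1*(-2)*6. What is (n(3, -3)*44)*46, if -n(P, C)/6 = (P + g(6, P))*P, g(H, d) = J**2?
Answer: -174064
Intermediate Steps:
J = -4/3 (J = -(-1*(-2))*6/9 = -2*6/9 = -1/9*12 = -4/3 ≈ -1.3333)
g(H, d) = 16/9 (g(H, d) = (-4/3)**2 = 16/9)
n(P, C) = -6*P*(16/9 + P) (n(P, C) = -6*(P + 16/9)*P = -6*(16/9 + P)*P = -6*P*(16/9 + P))
(n(3, -3)*44)*46 = (-2/3*3*(16 + 9*3)*44)*46 = (-2/3*3*(16 + 27)*44)*46 = (-2/3*3*43*44)*46 = -86*44*46 = -3784*46 = -174064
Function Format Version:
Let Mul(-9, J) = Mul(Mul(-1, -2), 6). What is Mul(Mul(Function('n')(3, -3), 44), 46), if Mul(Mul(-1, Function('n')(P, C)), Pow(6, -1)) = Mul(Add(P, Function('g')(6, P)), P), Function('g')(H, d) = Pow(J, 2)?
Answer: -174064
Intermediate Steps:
J = Rational(-4, 3) (J = Mul(Rational(-1, 9), Mul(Mul(-1, -2), 6)) = Mul(Rational(-1, 9), Mul(2, 6)) = Mul(Rational(-1, 9), 12) = Rational(-4, 3) ≈ -1.3333)
Function('g')(H, d) = Rational(16, 9) (Function('g')(H, d) = Pow(Rational(-4, 3), 2) = Rational(16, 9))
Function('n')(P, C) = Mul(-6, P, Add(Rational(16, 9), P)) (Function('n')(P, C) = Mul(-6, Mul(Add(P, Rational(16, 9)), P)) = Mul(-6, Mul(Add(Rational(16, 9), P), P)) = Mul(-6, Mul(P, Add(Rational(16, 9), P))) = Mul(-6, P, Add(Rational(16, 9), P)))
Mul(Mul(Function('n')(3, -3), 44), 46) = Mul(Mul(Mul(Rational(-2, 3), 3, Add(16, Mul(9, 3))), 44), 46) = Mul(Mul(Mul(Rational(-2, 3), 3, Add(16, 27)), 44), 46) = Mul(Mul(Mul(Rational(-2, 3), 3, 43), 44), 46) = Mul(Mul(-86, 44), 46) = Mul(-3784, 46) = -174064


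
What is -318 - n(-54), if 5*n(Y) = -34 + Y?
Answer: -1502/5 ≈ -300.40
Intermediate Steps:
n(Y) = -34/5 + Y/5 (n(Y) = (-34 + Y)/5 = -34/5 + Y/5)
-318 - n(-54) = -318 - (-34/5 + (1/5)*(-54)) = -318 - (-34/5 - 54/5) = -318 - 1*(-88/5) = -318 + 88/5 = -1502/5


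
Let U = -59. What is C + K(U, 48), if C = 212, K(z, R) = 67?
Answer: 279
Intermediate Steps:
C + K(U, 48) = 212 + 67 = 279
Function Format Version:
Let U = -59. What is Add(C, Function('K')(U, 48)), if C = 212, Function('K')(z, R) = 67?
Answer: 279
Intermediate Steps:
Add(C, Function('K')(U, 48)) = Add(212, 67) = 279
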